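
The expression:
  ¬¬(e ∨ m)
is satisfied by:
  {m: True, e: True}
  {m: True, e: False}
  {e: True, m: False}


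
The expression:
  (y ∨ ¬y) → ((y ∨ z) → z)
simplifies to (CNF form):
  z ∨ ¬y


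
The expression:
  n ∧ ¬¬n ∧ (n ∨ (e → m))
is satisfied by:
  {n: True}


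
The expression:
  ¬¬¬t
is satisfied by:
  {t: False}


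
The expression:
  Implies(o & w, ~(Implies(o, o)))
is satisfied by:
  {w: False, o: False}
  {o: True, w: False}
  {w: True, o: False}


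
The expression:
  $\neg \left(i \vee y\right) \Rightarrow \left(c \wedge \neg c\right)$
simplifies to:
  $i \vee y$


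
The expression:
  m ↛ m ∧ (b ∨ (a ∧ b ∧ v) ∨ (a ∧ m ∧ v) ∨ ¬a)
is never true.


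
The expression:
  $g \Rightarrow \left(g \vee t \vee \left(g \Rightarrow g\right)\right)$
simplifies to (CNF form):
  $\text{True}$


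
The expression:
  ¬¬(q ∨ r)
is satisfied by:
  {r: True, q: True}
  {r: True, q: False}
  {q: True, r: False}


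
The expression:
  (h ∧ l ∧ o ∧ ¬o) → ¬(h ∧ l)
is always true.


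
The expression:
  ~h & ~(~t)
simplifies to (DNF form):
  t & ~h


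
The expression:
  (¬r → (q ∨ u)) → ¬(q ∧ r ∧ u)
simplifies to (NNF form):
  ¬q ∨ ¬r ∨ ¬u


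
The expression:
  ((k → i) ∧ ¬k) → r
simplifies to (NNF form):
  k ∨ r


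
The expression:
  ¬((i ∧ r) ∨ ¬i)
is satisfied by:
  {i: True, r: False}


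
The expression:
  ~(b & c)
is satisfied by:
  {c: False, b: False}
  {b: True, c: False}
  {c: True, b: False}


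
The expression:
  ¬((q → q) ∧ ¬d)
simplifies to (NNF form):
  d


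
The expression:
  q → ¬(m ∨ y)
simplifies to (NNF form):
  (¬m ∧ ¬y) ∨ ¬q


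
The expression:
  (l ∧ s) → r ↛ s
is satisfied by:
  {l: False, s: False}
  {s: True, l: False}
  {l: True, s: False}


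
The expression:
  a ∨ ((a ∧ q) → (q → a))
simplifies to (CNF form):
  True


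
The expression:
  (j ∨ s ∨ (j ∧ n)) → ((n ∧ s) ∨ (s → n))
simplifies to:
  n ∨ ¬s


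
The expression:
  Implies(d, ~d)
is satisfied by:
  {d: False}


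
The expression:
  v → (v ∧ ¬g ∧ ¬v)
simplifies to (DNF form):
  ¬v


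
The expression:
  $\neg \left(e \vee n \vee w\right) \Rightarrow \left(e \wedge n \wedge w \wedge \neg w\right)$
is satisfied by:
  {n: True, e: True, w: True}
  {n: True, e: True, w: False}
  {n: True, w: True, e: False}
  {n: True, w: False, e: False}
  {e: True, w: True, n: False}
  {e: True, w: False, n: False}
  {w: True, e: False, n: False}


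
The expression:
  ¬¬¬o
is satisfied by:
  {o: False}


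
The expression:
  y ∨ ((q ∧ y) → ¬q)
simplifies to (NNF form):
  True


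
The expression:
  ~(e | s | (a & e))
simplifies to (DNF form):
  ~e & ~s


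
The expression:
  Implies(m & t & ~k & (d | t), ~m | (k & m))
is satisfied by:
  {k: True, m: False, t: False}
  {m: False, t: False, k: False}
  {k: True, t: True, m: False}
  {t: True, m: False, k: False}
  {k: True, m: True, t: False}
  {m: True, k: False, t: False}
  {k: True, t: True, m: True}


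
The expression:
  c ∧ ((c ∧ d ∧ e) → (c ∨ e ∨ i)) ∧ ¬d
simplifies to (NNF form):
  c ∧ ¬d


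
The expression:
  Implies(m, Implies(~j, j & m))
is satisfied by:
  {j: True, m: False}
  {m: False, j: False}
  {m: True, j: True}


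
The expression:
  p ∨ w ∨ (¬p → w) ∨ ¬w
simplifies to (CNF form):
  True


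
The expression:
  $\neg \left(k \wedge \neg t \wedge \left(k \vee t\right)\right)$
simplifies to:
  $t \vee \neg k$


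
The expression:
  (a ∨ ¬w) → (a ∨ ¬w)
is always true.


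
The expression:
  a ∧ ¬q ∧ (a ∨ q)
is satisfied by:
  {a: True, q: False}


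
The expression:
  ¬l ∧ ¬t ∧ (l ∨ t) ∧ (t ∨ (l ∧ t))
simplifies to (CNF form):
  False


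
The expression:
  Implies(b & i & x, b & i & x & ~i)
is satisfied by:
  {x: False, i: False, b: False}
  {b: True, x: False, i: False}
  {i: True, x: False, b: False}
  {b: True, i: True, x: False}
  {x: True, b: False, i: False}
  {b: True, x: True, i: False}
  {i: True, x: True, b: False}


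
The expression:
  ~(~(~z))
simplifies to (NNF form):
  ~z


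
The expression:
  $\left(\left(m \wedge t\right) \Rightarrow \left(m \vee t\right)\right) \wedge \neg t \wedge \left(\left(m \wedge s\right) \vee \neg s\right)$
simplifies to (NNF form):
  $\neg t \wedge \left(m \vee \neg s\right)$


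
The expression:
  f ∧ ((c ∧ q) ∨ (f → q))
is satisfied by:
  {f: True, q: True}


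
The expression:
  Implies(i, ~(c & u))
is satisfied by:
  {u: False, c: False, i: False}
  {i: True, u: False, c: False}
  {c: True, u: False, i: False}
  {i: True, c: True, u: False}
  {u: True, i: False, c: False}
  {i: True, u: True, c: False}
  {c: True, u: True, i: False}


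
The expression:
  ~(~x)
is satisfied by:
  {x: True}


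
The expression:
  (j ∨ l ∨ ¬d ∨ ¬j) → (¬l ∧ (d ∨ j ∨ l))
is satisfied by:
  {d: True, j: True, l: False}
  {d: True, l: False, j: False}
  {j: True, l: False, d: False}


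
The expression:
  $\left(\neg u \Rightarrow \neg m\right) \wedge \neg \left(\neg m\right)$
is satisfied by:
  {m: True, u: True}


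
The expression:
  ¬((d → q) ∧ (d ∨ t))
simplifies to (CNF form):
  (d ∨ ¬d) ∧ (d ∨ ¬t) ∧ (¬d ∨ ¬q) ∧ (¬q ∨ ¬t)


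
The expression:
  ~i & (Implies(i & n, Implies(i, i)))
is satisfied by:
  {i: False}


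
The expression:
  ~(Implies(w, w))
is never true.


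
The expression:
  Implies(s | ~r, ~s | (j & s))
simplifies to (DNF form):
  j | ~s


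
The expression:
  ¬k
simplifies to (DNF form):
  ¬k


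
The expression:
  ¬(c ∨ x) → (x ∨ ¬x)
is always true.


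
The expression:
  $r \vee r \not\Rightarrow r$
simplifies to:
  $r$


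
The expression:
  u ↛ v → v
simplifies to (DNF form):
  v ∨ ¬u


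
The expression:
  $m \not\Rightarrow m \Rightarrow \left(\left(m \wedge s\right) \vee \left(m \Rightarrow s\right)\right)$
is always true.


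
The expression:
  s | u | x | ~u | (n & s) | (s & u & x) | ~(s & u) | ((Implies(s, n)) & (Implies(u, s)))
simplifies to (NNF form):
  True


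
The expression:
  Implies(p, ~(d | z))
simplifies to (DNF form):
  ~p | (~d & ~z)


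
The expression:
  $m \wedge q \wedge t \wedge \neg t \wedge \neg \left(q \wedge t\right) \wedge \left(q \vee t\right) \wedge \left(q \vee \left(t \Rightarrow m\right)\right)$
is never true.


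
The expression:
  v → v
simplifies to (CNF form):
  True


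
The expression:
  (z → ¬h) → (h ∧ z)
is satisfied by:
  {h: True, z: True}


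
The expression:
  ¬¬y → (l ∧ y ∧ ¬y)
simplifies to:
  ¬y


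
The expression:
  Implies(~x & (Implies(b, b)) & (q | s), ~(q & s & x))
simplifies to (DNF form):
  True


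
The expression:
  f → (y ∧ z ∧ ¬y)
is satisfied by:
  {f: False}


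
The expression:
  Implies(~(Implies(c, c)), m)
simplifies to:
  True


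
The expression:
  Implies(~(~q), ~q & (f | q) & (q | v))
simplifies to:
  ~q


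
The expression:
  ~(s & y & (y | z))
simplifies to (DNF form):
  ~s | ~y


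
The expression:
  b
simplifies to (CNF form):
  b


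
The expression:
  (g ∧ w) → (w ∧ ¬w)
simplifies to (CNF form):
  ¬g ∨ ¬w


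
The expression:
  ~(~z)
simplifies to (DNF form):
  z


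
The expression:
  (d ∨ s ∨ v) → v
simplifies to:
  v ∨ (¬d ∧ ¬s)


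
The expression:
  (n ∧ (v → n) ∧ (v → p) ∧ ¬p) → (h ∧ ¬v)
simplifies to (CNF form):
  h ∨ p ∨ v ∨ ¬n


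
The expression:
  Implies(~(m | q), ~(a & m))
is always true.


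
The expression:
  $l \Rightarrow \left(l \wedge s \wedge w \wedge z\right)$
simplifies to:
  $\left(s \wedge w \wedge z\right) \vee \neg l$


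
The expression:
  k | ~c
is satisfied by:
  {k: True, c: False}
  {c: False, k: False}
  {c: True, k: True}


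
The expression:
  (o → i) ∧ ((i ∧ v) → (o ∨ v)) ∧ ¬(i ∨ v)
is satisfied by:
  {v: False, o: False, i: False}


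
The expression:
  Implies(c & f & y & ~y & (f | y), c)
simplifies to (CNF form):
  True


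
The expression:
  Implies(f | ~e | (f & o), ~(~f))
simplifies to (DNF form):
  e | f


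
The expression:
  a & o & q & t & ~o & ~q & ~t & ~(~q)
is never true.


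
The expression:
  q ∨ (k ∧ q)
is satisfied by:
  {q: True}


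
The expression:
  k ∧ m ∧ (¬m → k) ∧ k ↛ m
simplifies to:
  False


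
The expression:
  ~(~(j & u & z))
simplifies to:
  j & u & z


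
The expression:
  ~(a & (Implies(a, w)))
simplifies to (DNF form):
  ~a | ~w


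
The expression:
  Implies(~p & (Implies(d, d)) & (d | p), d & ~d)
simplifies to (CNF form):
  p | ~d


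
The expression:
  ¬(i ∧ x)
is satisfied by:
  {x: False, i: False}
  {i: True, x: False}
  {x: True, i: False}


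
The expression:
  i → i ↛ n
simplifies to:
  ¬i ∨ ¬n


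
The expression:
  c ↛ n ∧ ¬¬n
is never true.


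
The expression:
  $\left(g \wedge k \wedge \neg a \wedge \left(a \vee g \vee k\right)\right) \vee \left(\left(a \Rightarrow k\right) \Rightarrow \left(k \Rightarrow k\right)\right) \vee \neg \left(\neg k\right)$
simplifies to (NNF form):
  $\text{True}$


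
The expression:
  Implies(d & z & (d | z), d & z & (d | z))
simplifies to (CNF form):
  True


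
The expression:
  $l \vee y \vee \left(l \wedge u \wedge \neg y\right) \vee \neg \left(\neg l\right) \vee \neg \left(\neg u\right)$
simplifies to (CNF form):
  $l \vee u \vee y$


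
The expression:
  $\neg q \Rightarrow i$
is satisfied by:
  {i: True, q: True}
  {i: True, q: False}
  {q: True, i: False}


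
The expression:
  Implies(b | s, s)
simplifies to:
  s | ~b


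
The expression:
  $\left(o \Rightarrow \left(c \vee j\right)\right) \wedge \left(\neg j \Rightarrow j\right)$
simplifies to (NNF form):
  $j$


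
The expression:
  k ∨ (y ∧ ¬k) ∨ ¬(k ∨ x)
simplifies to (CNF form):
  k ∨ y ∨ ¬x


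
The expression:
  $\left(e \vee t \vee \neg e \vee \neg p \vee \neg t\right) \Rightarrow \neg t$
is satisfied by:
  {t: False}


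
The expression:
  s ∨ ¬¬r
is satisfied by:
  {r: True, s: True}
  {r: True, s: False}
  {s: True, r: False}


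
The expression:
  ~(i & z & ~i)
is always true.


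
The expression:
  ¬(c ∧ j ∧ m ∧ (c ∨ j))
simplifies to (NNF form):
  ¬c ∨ ¬j ∨ ¬m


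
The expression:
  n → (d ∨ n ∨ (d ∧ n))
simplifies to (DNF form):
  True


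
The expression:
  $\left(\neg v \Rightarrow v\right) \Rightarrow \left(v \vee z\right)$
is always true.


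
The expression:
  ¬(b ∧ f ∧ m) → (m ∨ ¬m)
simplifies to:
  True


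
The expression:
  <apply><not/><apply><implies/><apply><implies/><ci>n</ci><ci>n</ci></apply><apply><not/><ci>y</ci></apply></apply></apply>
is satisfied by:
  {y: True}


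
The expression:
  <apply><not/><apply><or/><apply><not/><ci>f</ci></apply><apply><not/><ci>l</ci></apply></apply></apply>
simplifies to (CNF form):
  <apply><and/><ci>f</ci><ci>l</ci></apply>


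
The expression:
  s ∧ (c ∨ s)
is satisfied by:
  {s: True}


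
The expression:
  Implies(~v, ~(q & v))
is always true.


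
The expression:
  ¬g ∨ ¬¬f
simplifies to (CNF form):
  f ∨ ¬g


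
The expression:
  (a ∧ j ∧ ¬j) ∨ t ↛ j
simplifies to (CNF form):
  t ∧ ¬j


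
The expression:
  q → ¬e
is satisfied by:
  {e: False, q: False}
  {q: True, e: False}
  {e: True, q: False}


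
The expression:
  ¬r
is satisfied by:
  {r: False}


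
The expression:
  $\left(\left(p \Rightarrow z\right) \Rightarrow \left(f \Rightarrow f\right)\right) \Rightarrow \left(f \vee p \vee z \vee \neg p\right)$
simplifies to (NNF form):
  $\text{True}$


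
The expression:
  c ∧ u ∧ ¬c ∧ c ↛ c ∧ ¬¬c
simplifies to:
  False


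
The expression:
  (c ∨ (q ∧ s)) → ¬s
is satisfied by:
  {q: False, s: False, c: False}
  {c: True, q: False, s: False}
  {q: True, c: False, s: False}
  {c: True, q: True, s: False}
  {s: True, c: False, q: False}


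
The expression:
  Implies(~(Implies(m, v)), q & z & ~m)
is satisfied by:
  {v: True, m: False}
  {m: False, v: False}
  {m: True, v: True}


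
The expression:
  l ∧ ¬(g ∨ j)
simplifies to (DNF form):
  l ∧ ¬g ∧ ¬j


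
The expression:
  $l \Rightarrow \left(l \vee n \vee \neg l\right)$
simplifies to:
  $\text{True}$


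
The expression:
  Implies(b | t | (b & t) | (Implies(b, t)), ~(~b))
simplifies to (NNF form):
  b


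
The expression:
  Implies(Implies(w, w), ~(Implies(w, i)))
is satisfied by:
  {w: True, i: False}


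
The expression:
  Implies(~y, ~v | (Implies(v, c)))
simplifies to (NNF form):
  c | y | ~v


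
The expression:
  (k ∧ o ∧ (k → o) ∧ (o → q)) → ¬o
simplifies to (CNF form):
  ¬k ∨ ¬o ∨ ¬q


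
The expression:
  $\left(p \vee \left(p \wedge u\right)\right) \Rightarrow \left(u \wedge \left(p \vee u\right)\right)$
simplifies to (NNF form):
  $u \vee \neg p$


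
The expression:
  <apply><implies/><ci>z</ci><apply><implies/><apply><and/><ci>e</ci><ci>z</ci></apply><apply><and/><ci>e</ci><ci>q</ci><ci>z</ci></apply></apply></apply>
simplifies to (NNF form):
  <apply><or/><ci>q</ci><apply><not/><ci>e</ci></apply><apply><not/><ci>z</ci></apply></apply>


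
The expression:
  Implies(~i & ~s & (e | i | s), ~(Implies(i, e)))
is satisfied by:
  {i: True, s: True, e: False}
  {i: True, e: False, s: False}
  {s: True, e: False, i: False}
  {s: False, e: False, i: False}
  {i: True, s: True, e: True}
  {i: True, e: True, s: False}
  {s: True, e: True, i: False}


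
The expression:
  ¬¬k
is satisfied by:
  {k: True}


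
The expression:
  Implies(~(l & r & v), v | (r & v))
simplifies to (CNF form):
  v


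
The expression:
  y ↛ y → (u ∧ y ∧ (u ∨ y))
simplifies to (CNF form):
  True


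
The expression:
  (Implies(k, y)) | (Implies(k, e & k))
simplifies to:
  e | y | ~k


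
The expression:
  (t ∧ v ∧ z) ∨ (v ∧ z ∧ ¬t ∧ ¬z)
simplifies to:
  t ∧ v ∧ z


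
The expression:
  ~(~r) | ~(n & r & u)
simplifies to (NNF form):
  True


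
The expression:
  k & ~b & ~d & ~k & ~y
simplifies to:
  False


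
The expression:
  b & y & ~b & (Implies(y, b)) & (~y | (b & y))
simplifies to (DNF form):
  False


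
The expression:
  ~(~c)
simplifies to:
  c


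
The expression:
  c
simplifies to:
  c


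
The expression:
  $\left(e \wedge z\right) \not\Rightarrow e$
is never true.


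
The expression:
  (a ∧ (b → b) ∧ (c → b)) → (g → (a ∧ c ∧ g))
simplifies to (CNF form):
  c ∨ ¬a ∨ ¬g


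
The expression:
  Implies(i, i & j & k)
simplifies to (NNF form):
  ~i | (j & k)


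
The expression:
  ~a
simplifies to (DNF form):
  ~a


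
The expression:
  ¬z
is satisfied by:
  {z: False}


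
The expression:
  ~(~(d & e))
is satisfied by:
  {e: True, d: True}


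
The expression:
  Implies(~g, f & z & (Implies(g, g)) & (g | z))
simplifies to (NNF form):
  g | (f & z)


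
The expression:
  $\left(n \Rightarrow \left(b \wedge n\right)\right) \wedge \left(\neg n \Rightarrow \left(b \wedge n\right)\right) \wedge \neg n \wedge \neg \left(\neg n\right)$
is never true.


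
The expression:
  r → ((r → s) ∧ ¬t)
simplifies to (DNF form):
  (s ∧ ¬t) ∨ ¬r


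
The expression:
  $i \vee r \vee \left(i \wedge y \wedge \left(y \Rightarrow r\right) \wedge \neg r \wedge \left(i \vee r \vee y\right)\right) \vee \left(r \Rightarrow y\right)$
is always true.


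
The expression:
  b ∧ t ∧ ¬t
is never true.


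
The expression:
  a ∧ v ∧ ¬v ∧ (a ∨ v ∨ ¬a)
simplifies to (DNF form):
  False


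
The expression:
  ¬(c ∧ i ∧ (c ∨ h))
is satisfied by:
  {c: False, i: False}
  {i: True, c: False}
  {c: True, i: False}


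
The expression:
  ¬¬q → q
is always true.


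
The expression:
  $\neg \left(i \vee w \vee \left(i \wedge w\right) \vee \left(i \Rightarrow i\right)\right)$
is never true.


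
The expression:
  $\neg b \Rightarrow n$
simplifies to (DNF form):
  $b \vee n$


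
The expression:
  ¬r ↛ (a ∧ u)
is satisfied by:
  {u: False, r: False, a: False}
  {a: True, u: False, r: False}
  {u: True, a: False, r: False}


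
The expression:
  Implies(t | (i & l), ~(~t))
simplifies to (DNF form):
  t | ~i | ~l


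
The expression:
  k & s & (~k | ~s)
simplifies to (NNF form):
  False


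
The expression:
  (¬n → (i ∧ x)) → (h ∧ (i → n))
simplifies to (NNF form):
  (h ∧ n) ∨ (¬i ∧ ¬n) ∨ (¬n ∧ ¬x)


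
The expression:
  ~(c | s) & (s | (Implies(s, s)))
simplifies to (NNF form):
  ~c & ~s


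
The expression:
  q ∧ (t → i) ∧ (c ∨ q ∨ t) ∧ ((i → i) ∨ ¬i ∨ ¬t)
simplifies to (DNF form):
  (i ∧ q) ∨ (q ∧ ¬t)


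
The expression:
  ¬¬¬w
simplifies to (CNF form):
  ¬w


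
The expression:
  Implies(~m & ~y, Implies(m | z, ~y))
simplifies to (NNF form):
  True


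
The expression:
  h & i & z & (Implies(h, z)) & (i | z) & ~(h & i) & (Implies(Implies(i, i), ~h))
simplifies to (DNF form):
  False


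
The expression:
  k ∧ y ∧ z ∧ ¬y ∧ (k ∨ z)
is never true.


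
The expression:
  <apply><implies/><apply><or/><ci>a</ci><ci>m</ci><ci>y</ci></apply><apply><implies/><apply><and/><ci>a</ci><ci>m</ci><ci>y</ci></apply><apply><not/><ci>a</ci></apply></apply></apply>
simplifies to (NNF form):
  <apply><or/><apply><not/><ci>a</ci></apply><apply><not/><ci>m</ci></apply><apply><not/><ci>y</ci></apply></apply>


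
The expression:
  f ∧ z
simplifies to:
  f ∧ z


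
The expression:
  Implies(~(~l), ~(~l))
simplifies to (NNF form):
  True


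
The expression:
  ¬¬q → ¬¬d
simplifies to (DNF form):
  d ∨ ¬q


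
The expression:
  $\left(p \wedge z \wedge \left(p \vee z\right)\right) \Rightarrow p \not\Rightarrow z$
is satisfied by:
  {p: False, z: False}
  {z: True, p: False}
  {p: True, z: False}


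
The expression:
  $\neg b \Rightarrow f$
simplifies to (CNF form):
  $b \vee f$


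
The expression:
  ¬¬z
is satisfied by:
  {z: True}


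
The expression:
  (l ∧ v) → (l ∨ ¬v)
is always true.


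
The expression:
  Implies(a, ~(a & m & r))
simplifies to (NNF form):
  ~a | ~m | ~r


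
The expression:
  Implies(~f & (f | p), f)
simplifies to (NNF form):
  f | ~p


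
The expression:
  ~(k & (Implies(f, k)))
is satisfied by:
  {k: False}


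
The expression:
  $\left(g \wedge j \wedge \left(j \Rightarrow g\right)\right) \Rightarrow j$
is always true.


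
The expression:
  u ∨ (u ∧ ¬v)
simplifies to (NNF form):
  u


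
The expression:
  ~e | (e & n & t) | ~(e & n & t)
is always true.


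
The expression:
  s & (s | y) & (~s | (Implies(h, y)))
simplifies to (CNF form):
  s & (y | ~h)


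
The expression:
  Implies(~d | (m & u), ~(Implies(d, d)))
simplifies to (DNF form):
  (d & ~m) | (d & ~u)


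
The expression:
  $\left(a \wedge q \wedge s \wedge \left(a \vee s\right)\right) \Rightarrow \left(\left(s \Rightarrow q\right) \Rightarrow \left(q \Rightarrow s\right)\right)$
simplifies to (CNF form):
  $\text{True}$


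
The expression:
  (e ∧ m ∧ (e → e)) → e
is always true.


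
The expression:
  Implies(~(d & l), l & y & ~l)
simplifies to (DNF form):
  d & l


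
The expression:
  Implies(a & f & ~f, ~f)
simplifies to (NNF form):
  True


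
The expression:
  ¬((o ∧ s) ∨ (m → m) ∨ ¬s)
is never true.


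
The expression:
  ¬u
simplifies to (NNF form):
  ¬u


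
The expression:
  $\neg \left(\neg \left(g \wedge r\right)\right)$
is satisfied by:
  {r: True, g: True}


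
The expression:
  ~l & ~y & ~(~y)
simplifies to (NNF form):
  False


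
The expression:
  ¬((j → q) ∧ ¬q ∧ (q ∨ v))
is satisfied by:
  {q: True, j: True, v: False}
  {q: True, j: False, v: False}
  {j: True, q: False, v: False}
  {q: False, j: False, v: False}
  {q: True, v: True, j: True}
  {q: True, v: True, j: False}
  {v: True, j: True, q: False}


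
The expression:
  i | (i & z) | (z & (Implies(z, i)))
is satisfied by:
  {i: True}


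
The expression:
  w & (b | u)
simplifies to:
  w & (b | u)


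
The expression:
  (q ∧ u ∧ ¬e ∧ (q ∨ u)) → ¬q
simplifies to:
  e ∨ ¬q ∨ ¬u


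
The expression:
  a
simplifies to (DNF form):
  a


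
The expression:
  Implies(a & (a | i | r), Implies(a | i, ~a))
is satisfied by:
  {a: False}


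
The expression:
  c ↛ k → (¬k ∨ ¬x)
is always true.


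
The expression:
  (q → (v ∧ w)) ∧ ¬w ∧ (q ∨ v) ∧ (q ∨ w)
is never true.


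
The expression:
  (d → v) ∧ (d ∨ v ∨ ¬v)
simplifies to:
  v ∨ ¬d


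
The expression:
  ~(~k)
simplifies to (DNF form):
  k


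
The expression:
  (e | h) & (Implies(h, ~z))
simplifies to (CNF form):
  (e | h) & (e | ~z) & (h | ~h) & (~h | ~z)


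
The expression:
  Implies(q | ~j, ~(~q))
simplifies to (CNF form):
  j | q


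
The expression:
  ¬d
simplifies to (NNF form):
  ¬d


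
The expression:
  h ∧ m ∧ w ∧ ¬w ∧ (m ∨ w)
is never true.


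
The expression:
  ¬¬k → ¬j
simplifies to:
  ¬j ∨ ¬k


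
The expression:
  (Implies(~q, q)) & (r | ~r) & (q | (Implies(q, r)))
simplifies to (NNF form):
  q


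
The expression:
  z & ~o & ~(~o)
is never true.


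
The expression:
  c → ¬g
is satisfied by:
  {g: False, c: False}
  {c: True, g: False}
  {g: True, c: False}


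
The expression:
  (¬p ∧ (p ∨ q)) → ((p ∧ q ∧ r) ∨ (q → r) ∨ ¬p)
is always true.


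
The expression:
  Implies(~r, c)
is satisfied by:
  {r: True, c: True}
  {r: True, c: False}
  {c: True, r: False}


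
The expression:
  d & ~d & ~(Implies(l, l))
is never true.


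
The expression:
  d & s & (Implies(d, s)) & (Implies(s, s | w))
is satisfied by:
  {s: True, d: True}


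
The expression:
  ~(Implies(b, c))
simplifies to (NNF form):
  b & ~c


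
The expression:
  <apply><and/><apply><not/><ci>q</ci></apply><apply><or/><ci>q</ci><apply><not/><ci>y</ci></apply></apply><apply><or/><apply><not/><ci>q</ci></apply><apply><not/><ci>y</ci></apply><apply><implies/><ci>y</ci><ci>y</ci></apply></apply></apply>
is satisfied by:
  {q: False, y: False}


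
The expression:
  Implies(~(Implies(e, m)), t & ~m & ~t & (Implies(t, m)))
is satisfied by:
  {m: True, e: False}
  {e: False, m: False}
  {e: True, m: True}


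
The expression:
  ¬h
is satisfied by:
  {h: False}


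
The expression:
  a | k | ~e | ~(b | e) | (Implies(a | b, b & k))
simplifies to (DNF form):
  a | k | ~b | ~e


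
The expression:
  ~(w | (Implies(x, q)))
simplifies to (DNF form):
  x & ~q & ~w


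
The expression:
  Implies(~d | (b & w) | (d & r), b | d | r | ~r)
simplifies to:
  True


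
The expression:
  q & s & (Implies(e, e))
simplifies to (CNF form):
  q & s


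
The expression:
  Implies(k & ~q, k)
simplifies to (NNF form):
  True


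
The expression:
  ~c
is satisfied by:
  {c: False}


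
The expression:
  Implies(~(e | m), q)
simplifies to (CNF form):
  e | m | q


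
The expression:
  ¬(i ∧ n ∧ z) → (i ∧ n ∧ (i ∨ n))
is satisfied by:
  {i: True, n: True}


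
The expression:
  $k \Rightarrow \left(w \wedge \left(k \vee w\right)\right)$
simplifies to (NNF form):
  $w \vee \neg k$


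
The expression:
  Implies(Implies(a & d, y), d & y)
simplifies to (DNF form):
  (a & d) | (d & y)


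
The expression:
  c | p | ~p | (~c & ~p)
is always true.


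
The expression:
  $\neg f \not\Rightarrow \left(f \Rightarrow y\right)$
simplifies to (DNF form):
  $\text{False}$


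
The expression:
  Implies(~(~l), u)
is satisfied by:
  {u: True, l: False}
  {l: False, u: False}
  {l: True, u: True}


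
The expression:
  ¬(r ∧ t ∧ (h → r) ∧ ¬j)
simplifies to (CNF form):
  j ∨ ¬r ∨ ¬t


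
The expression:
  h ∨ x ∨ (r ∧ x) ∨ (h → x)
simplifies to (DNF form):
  True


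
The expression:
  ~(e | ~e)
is never true.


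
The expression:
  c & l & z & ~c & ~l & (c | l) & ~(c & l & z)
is never true.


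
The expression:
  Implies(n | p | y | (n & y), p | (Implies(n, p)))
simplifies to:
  p | ~n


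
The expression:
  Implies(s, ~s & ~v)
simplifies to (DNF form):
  ~s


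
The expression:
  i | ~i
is always true.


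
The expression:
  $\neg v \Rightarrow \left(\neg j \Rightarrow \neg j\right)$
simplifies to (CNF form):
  $\text{True}$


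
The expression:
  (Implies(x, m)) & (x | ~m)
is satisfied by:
  {m: False, x: False}
  {x: True, m: True}


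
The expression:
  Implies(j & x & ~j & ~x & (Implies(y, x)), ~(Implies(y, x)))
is always true.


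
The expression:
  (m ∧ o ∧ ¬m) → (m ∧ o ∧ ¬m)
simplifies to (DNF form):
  True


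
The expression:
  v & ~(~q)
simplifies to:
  q & v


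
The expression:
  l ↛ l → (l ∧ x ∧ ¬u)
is always true.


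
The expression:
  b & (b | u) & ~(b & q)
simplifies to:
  b & ~q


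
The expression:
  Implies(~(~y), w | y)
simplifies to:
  True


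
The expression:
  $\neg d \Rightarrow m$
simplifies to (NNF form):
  $d \vee m$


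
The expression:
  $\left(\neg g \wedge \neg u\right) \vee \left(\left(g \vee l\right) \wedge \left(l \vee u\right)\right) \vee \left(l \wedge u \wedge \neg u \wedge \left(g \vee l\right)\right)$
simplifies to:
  $l \vee \left(g \wedge u\right) \vee \left(\neg g \wedge \neg u\right)$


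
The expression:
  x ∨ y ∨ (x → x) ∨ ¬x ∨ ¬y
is always true.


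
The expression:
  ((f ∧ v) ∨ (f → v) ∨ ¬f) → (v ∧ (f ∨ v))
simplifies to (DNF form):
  f ∨ v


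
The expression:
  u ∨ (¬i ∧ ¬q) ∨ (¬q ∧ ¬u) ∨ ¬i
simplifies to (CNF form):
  u ∨ ¬i ∨ ¬q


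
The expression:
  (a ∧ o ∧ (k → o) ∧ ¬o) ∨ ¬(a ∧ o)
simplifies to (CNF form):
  ¬a ∨ ¬o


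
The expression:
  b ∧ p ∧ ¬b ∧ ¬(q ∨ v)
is never true.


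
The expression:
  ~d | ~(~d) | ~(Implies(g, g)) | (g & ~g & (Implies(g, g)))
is always true.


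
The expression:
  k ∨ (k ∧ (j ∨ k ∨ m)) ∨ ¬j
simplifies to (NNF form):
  k ∨ ¬j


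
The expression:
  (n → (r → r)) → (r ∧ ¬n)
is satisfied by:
  {r: True, n: False}


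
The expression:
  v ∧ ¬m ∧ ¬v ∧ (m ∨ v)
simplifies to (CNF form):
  False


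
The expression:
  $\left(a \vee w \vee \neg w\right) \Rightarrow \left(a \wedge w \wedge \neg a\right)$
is never true.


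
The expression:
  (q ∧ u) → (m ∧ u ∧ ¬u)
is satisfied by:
  {u: False, q: False}
  {q: True, u: False}
  {u: True, q: False}


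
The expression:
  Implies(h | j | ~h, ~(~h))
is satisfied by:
  {h: True}


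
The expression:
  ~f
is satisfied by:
  {f: False}


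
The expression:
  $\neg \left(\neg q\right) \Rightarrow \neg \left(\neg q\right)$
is always true.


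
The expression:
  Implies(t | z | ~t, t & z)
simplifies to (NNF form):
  t & z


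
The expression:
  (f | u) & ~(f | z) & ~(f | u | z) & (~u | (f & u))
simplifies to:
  False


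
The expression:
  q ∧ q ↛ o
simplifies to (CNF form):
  q ∧ ¬o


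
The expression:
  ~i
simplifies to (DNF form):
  ~i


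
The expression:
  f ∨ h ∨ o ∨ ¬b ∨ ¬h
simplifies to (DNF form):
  True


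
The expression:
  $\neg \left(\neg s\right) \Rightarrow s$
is always true.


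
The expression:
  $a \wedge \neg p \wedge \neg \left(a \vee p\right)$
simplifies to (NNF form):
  $\text{False}$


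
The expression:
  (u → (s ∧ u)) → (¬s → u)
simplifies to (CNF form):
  s ∨ u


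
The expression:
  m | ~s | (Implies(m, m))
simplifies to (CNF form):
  True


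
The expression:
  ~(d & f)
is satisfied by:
  {d: False, f: False}
  {f: True, d: False}
  {d: True, f: False}


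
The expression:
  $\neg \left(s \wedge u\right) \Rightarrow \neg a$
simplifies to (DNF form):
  $\left(s \wedge u\right) \vee \neg a$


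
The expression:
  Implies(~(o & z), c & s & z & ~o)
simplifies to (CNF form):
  z & (c | o) & (o | s)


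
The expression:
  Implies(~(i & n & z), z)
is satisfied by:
  {z: True}


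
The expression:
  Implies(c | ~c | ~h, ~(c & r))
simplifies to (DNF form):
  ~c | ~r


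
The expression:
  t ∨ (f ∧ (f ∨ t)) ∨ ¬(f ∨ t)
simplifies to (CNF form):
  True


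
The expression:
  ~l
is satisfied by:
  {l: False}


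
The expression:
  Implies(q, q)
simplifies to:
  True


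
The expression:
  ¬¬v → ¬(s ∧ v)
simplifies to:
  ¬s ∨ ¬v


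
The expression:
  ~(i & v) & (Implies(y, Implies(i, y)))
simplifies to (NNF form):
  ~i | ~v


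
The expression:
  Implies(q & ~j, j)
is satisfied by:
  {j: True, q: False}
  {q: False, j: False}
  {q: True, j: True}


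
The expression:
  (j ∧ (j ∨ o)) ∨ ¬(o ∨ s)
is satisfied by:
  {j: True, s: False, o: False}
  {o: True, j: True, s: False}
  {j: True, s: True, o: False}
  {o: True, j: True, s: True}
  {o: False, s: False, j: False}


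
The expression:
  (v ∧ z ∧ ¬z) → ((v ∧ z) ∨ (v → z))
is always true.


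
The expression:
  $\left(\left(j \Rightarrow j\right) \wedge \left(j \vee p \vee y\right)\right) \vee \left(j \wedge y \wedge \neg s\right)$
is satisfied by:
  {y: True, p: True, j: True}
  {y: True, p: True, j: False}
  {y: True, j: True, p: False}
  {y: True, j: False, p: False}
  {p: True, j: True, y: False}
  {p: True, j: False, y: False}
  {j: True, p: False, y: False}


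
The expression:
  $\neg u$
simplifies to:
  $\neg u$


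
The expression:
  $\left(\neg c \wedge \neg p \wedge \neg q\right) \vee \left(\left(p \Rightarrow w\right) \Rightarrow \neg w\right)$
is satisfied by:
  {p: False, q: False, w: False, c: False}
  {c: True, p: False, q: False, w: False}
  {q: True, c: False, p: False, w: False}
  {c: True, q: True, p: False, w: False}
  {p: True, c: False, q: False, w: False}
  {c: True, p: True, q: False, w: False}
  {q: True, p: True, c: False, w: False}
  {c: True, q: True, p: True, w: False}
  {w: True, c: False, p: False, q: False}


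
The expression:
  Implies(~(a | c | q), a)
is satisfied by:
  {a: True, q: True, c: True}
  {a: True, q: True, c: False}
  {a: True, c: True, q: False}
  {a: True, c: False, q: False}
  {q: True, c: True, a: False}
  {q: True, c: False, a: False}
  {c: True, q: False, a: False}


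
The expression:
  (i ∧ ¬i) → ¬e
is always true.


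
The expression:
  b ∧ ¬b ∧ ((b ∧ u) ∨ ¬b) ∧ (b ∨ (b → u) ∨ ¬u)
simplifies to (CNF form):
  False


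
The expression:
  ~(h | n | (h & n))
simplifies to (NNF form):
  ~h & ~n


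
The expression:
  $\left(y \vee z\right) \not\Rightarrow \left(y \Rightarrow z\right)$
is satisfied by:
  {y: True, z: False}


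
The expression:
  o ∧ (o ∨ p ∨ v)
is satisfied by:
  {o: True}


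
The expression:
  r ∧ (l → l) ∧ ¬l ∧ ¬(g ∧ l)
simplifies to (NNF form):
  r ∧ ¬l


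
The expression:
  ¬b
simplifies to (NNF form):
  ¬b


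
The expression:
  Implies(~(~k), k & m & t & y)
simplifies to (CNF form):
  (m | ~k) & (t | ~k) & (y | ~k)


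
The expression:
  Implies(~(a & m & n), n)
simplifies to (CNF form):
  n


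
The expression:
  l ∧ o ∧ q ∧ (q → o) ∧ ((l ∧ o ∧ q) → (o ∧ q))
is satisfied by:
  {o: True, q: True, l: True}


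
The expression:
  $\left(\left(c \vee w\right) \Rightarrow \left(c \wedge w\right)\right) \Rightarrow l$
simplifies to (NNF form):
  $l \vee \left(c \wedge \neg w\right) \vee \left(w \wedge \neg c\right)$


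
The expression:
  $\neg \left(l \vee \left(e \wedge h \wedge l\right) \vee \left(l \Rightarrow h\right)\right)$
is never true.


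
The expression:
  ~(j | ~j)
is never true.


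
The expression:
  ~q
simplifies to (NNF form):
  ~q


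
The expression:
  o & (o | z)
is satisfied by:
  {o: True}


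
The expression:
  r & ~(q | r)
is never true.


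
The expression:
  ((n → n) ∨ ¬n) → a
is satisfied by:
  {a: True}


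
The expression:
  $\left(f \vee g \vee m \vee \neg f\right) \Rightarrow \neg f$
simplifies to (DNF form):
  $\neg f$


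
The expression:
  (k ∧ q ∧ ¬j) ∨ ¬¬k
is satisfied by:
  {k: True}


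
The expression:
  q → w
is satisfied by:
  {w: True, q: False}
  {q: False, w: False}
  {q: True, w: True}


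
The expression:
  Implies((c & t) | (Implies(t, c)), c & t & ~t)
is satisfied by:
  {t: True, c: False}


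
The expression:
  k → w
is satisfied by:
  {w: True, k: False}
  {k: False, w: False}
  {k: True, w: True}


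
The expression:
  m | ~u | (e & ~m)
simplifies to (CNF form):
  e | m | ~u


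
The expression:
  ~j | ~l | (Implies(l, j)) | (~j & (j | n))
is always true.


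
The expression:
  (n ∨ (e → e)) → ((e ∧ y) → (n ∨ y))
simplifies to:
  True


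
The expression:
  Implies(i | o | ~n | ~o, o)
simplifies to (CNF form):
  o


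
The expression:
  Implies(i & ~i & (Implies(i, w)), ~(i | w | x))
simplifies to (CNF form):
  True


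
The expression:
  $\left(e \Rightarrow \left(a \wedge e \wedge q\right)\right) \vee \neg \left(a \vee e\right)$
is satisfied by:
  {a: True, q: True, e: False}
  {a: True, q: False, e: False}
  {q: True, a: False, e: False}
  {a: False, q: False, e: False}
  {a: True, e: True, q: True}


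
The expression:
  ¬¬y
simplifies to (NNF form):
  y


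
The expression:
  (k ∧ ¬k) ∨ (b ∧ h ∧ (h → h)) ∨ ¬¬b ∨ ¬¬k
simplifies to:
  b ∨ k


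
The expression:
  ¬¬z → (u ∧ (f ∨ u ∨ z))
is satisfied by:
  {u: True, z: False}
  {z: False, u: False}
  {z: True, u: True}


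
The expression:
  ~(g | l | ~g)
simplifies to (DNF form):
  False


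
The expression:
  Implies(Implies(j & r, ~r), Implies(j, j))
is always true.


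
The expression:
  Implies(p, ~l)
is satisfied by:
  {l: False, p: False}
  {p: True, l: False}
  {l: True, p: False}


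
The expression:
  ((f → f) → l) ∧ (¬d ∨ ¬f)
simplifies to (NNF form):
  l ∧ (¬d ∨ ¬f)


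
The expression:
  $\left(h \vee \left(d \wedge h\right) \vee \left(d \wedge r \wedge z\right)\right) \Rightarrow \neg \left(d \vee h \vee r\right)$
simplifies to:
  $\neg h \wedge \left(\neg d \vee \neg r \vee \neg z\right)$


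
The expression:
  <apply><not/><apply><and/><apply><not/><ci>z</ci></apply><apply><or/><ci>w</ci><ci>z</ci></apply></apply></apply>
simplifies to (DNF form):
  <apply><or/><ci>z</ci><apply><not/><ci>w</ci></apply></apply>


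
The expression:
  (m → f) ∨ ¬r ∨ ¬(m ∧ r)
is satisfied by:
  {f: True, m: False, r: False}
  {f: False, m: False, r: False}
  {r: True, f: True, m: False}
  {r: True, f: False, m: False}
  {m: True, f: True, r: False}
  {m: True, f: False, r: False}
  {m: True, r: True, f: True}


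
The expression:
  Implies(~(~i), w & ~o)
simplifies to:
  ~i | (w & ~o)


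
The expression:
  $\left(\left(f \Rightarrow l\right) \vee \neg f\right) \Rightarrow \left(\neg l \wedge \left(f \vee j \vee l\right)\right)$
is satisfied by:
  {j: True, f: True, l: False}
  {j: True, l: False, f: False}
  {f: True, l: False, j: False}


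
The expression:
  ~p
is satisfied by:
  {p: False}


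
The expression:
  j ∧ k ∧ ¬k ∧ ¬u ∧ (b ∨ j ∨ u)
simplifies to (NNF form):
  False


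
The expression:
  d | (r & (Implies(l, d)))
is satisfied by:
  {r: True, d: True, l: False}
  {d: True, l: False, r: False}
  {r: True, d: True, l: True}
  {d: True, l: True, r: False}
  {r: True, l: False, d: False}


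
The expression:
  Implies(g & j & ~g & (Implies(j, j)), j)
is always true.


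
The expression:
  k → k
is always true.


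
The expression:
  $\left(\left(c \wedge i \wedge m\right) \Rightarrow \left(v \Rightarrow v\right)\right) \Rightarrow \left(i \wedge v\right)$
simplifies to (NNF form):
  $i \wedge v$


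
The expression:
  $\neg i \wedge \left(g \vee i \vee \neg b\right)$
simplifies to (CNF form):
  $\neg i \wedge \left(g \vee \neg b\right)$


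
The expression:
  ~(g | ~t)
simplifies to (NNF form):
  t & ~g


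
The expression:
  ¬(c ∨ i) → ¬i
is always true.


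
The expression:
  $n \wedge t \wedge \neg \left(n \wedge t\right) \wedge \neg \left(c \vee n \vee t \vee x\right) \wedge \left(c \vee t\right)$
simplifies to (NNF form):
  $\text{False}$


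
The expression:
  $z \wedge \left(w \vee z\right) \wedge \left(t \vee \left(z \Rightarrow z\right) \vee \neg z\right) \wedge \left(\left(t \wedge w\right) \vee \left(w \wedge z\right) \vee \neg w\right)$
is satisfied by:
  {z: True}


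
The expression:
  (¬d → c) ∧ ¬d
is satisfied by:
  {c: True, d: False}


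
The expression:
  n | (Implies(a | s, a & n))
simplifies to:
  n | (~a & ~s)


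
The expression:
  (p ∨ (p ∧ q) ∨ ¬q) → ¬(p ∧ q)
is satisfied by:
  {p: False, q: False}
  {q: True, p: False}
  {p: True, q: False}


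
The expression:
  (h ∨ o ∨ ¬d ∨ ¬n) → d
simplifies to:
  d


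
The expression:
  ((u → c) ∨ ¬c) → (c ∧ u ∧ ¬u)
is never true.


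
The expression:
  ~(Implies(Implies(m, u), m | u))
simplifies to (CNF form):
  ~m & ~u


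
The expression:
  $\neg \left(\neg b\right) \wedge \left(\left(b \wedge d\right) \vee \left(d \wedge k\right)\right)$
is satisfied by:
  {b: True, d: True}


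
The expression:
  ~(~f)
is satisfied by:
  {f: True}


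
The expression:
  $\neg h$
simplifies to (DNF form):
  $\neg h$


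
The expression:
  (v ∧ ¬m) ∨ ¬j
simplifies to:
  (v ∧ ¬m) ∨ ¬j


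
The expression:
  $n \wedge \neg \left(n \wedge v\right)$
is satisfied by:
  {n: True, v: False}


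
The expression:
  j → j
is always true.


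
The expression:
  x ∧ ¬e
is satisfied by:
  {x: True, e: False}
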